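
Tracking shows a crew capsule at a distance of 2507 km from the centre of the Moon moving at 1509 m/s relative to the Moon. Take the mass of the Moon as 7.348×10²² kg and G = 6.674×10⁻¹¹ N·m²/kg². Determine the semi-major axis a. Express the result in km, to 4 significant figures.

μ = GM = 6.674×10⁻¹¹ × 7.348×10²² = 4.904×10¹² m³/s².
r = 2.507×10⁶ m.
Specific orbital energy ε = v²/2 − μ/r = (1509)²/2 − 4.904×10¹²/2.507×10⁶ = -8.176×10⁵ J/kg.
Since ε = −μ/(2a), a = −μ/(2ε) = 2.999×10⁶ m = 2999.0 km.

a ≈ 2999 km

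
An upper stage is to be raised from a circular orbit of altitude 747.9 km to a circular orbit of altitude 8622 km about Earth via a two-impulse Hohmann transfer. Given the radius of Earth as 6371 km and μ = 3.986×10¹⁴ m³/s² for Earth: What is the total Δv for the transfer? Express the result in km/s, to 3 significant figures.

r₁ = 6371 + 747.9 = 7118.9 km = 7.1189×10⁶ m.
r₂ = 6371 + 8622 = 14993 km = 1.4993×10⁷ m.
Transfer ellipse a_t = (r₁ + r₂)/2 = 1.106×10⁷ m.
At r₁: circular v_c1 = √(μ/r₁) = 7483 m/s; transfer-perigee v_p = √[μ(2/r₁ − 1/a_t)] = 8714 m/s.
Δv₁ = v_p − v_c1 = 1231 m/s.
At r₂: circular v_c2 = √(μ/r₂) = 5156 m/s; transfer-apogee v_a = √[μ(2/r₂ − 1/a_t)] = 4137 m/s.
Δv₂ = v_c2 − v_a = 1019 m/s.
Total Δv = Δv₁ + Δv₂ = 2250 m/s = 2.250 km/s.

Δv_total ≈ 2.25 km/s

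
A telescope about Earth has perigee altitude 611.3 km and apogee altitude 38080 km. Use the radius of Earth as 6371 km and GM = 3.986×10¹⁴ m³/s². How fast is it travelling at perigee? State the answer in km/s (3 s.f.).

r_p = 6371 + 611.3 = 6982.3 km = 6.9823×10⁶ m.
r_a = 6371 + 38080 = 44451 km = 4.4451×10⁷ m.
Semi-major axis a = (r_p + r_a)/2 = 25717 km = 2.572×10⁷ m.
Vis-viva: v² = μ(2/r − 1/a) = 3.986×10¹⁴ × (2.864×10⁻⁷ − 3.889×10⁻⁸) = 9.867×10⁷ m²/s².
v = 9934 m/s = 9.934 km/s.

v ≈ 9.93 km/s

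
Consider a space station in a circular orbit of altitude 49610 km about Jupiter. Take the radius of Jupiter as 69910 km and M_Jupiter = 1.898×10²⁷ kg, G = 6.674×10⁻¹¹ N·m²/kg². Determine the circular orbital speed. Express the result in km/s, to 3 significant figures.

μ = GM = 6.674×10⁻¹¹ × 1.898×10²⁷ = 1.267×10¹⁷ m³/s².
r = 69910 + 49610 = 119520 km = 1.1952×10⁸ m.
For a circular orbit v = √(μ/r) = √(1.267×10¹⁷ / 1.195×10⁸) = √(1.060×10⁹) = 32560 m/s.
That is 32.56 km/s.

v ≈ 32.6 km/s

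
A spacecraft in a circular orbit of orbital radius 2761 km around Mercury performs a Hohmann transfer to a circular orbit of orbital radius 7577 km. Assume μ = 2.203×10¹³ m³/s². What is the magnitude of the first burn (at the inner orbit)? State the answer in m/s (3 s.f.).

r₁ = 2761 km = 2.761×10⁶ m.
r₂ = 7577 km = 7.577×10⁶ m.
Transfer ellipse a_t = (r₁ + r₂)/2 = 5.169×10⁶ m.
At r₁: circular v_c1 = √(μ/r₁) = 2825 m/s; transfer-periherm v_p = √[μ(2/r₁ − 1/a_t)] = 3420 m/s.
Δv₁ = v_p − v_c1 = 595.2 m/s.

Δv ≈ 595 m/s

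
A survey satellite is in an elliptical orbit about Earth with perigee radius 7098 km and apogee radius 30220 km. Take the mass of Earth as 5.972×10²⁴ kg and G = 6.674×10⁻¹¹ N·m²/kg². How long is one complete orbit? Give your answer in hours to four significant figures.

T ≈ 7.046 hours

μ = GM = 6.674×10⁻¹¹ × 5.972×10²⁴ = 3.986×10¹⁴ m³/s².
Semi-major axis a = (r_p + r_a)/2 = (7098.0 + 30220)/2 = 18659 km = 1.866×10⁷ m.
By Kepler's third law T = 2π√(a³/μ) = 2π × 4.037×10³ = 2.537×10⁴ s.
= 7.046 hours.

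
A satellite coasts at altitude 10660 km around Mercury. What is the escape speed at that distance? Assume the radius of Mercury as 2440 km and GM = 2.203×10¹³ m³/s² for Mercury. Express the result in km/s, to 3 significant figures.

r = 2440 + 10660 = 13100 km = 1.3100×10⁷ m.
Escape speed v_esc = √(2μ/r) = √(2 × 2.203×10¹³ / 1.310×10⁷) = √(3.363×10⁶) = 1834 m/s.
= 1.834 km/s.

v_esc ≈ 1.83 km/s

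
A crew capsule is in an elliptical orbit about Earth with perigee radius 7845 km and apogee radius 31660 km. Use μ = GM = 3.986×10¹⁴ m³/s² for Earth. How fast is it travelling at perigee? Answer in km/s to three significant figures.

v ≈ 9.02 km/s

Semi-major axis a = (r_p + r_a)/2 = 19752 km = 1.975×10⁷ m.
Vis-viva: v² = μ(2/r − 1/a) = 3.986×10¹⁴ × (2.549×10⁻⁷ − 5.063×10⁻⁸) = 8.144×10⁷ m²/s².
v = 9024 m/s = 9.024 km/s.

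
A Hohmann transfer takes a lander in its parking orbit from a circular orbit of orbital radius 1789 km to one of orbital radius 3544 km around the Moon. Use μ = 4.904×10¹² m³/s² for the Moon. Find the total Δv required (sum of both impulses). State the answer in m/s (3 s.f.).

Δv_total ≈ 466 m/s

r₁ = 1789 km = 1.789×10⁶ m.
r₂ = 3544 km = 3.544×10⁶ m.
Transfer ellipse a_t = (r₁ + r₂)/2 = 2.666×10⁶ m.
At r₁: circular v_c1 = √(μ/r₁) = 1656 m/s; transfer-perilune v_p = √[μ(2/r₁ − 1/a_t)] = 1909 m/s.
Δv₁ = v_p − v_c1 = 253.1 m/s.
At r₂: circular v_c2 = √(μ/r₂) = 1176 m/s; transfer-apolune v_a = √[μ(2/r₂ − 1/a_t)] = 963.5 m/s.
Δv₂ = v_c2 − v_a = 212.8 m/s.
Total Δv = Δv₁ + Δv₂ = 465.9 m/s.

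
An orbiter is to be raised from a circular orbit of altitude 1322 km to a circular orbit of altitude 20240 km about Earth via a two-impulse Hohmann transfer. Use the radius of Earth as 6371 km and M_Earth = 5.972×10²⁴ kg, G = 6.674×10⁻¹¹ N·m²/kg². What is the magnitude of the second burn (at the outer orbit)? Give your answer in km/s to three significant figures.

μ = GM = 6.674×10⁻¹¹ × 5.972×10²⁴ = 3.986×10¹⁴ m³/s².
r₁ = 6371 + 1322 = 7693.0 km = 7.6930×10⁶ m.
r₂ = 6371 + 20240 = 26611 km = 2.6611×10⁷ m.
Transfer ellipse a_t = (r₁ + r₂)/2 = 1.715×10⁷ m.
At r₁: circular v_c1 = √(μ/r₁) = 7198 m/s; transfer-perigee v_p = √[μ(2/r₁ − 1/a_t)] = 8966 m/s.
At r₂: circular v_c2 = √(μ/r₂) = 3870 m/s; transfer-apogee v_a = √[μ(2/r₂ − 1/a_t)] = 2592 m/s.
Δv₂ = v_c2 − v_a = 1278 m/s.
= 1.278 km/s.

Δv ≈ 1.28 km/s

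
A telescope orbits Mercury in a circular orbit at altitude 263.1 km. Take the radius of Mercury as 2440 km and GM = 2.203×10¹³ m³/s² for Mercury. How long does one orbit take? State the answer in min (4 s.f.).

r = 2440 + 263.1 = 2703.1 km = 2.7031×10⁶ m.
Kepler's third law: T = 2π√(r³/μ) = 2π√((2.703×10⁶)³ / 2.203×10¹³).
r³/μ = 8.965×10⁵ s², so T = 2π × 9.469×10² = 5.949×10³ s.
Converting: 5.949×10³ s ÷ 60.00 = 99.15 min.

T ≈ 99.15 min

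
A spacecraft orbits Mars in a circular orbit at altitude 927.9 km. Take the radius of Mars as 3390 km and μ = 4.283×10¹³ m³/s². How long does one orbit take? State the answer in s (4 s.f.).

T ≈ 8614 s

r = 3390 + 927.9 = 4317.9 km = 4.3179×10⁶ m.
Kepler's third law: T = 2π√(r³/μ) = 2π√((4.318×10⁶)³ / 4.283×10¹³).
r³/μ = 1.880×10⁶ s², so T = 2π × 1.371×10³ = 8.614×10³ s.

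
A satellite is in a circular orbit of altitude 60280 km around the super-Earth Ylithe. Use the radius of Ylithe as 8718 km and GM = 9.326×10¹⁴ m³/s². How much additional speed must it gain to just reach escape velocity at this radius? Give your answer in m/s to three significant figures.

r = 8718 + 60280 = 68998 km = 6.8998×10⁷ m.
Circular speed v_c = √(μ/r) = 3676 m/s.
Escape speed v_esc = √(2μ/r) = √2 × v_c = 5199 m/s.
Δv = v_esc − v_c = 1523 m/s.

Δv ≈ 1520 m/s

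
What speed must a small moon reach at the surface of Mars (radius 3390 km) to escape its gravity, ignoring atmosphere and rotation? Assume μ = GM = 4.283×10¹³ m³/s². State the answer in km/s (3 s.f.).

r = R = 3.390×10⁶ m.
Escape speed v_esc = √(2μ/r) = √(2 × 4.283×10¹³ / 3.390×10⁶) = √(2.527×10⁷) = 5027 m/s.
= 5.027 km/s.

v_esc ≈ 5.03 km/s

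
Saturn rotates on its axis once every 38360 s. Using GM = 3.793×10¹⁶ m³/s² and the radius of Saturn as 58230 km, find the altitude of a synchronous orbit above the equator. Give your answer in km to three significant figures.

h_sync ≈ 54000 km

A synchronous orbit has period T, so by Kepler's third law a = (μT²/4π²)^(1/3).
μT²/4π² = 3.793×10¹⁶ × (3.836×10⁴)² / 39.48 = 1.414×10²⁴ m³.
a = 1.122×10⁸ m = 1.1223×10⁵ km.
Altitude h = a − R = 1.1223×10⁵ − 58230 = 54005 km.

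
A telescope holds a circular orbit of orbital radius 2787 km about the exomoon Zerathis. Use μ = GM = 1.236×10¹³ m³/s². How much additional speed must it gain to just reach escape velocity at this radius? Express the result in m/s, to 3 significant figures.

Δv ≈ 872 m/s

r = 2787 km = 2.787×10⁶ m.
Circular speed v_c = √(μ/r) = 2106 m/s.
Escape speed v_esc = √(2μ/r) = √2 × v_c = 2978 m/s.
Δv = v_esc − v_c = 872.3 m/s.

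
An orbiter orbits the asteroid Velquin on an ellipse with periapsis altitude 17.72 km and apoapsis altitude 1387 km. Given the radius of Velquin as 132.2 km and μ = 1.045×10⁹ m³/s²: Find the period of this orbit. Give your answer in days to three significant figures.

r_p = 132.2 + 17.72 = 149.92 km = 1.4992×10⁵ m.
r_a = 132.2 + 1387 = 1519.2 km = 1.5192×10⁶ m.
Semi-major axis a = (r_p + r_a)/2 = (149.92 + 1519.2)/2 = 834.56 km = 8.346×10⁵ m.
By Kepler's third law T = 2π√(a³/μ) = 2π × 2.358×10⁴ = 1.482×10⁵ s.
= 1.715 days.

T ≈ 1.72 days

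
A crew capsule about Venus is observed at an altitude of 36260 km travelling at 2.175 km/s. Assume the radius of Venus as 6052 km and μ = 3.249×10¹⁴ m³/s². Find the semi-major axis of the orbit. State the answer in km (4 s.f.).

a ≈ 30570 km

r = 6052 + 36260 = 42312 km = 4.231×10⁷ m.
Specific orbital energy ε = v²/2 − μ/r = (2175)²/2 − 3.249×10¹⁴/4.231×10⁷ = -5.313×10⁶ J/kg.
Since ε = −μ/(2a), a = −μ/(2ε) = 3.057×10⁷ m = 30574 km.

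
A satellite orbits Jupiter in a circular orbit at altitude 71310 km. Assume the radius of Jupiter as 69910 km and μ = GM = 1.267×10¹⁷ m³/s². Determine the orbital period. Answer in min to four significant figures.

r = 69910 + 71310 = 141220 km = 1.4122×10⁸ m.
Kepler's third law: T = 2π√(r³/μ) = 2π√((1.412×10⁸)³ / 1.267×10¹⁷).
r³/μ = 2.223×10⁷ s², so T = 2π × 4.715×10³ = 2.962×10⁴ s.
Converting: 2.962×10⁴ s ÷ 60.00 = 493.7 min.

T ≈ 493.7 min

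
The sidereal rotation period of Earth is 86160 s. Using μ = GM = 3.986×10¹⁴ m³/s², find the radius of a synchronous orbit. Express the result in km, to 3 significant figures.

A synchronous orbit has period T, so by Kepler's third law a = (μT²/4π²)^(1/3).
μT²/4π² = 3.986×10¹⁴ × (8.616×10⁴)² / 39.48 = 7.495×10²² m³.
a = 4.216×10⁷ m = 42163 km.

r_sync ≈ 42200 km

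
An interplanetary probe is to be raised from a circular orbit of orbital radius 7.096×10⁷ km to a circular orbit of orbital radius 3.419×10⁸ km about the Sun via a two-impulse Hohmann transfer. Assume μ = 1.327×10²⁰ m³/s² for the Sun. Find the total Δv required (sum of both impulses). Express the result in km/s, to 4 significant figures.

Δv_total ≈ 20.56 km/s

r₁ = 7.096×10⁷ km = 7.096×10¹⁰ m.
r₂ = 3.419×10⁸ km = 3.419×10¹¹ m.
Transfer ellipse a_t = (r₁ + r₂)/2 = 2.064×10¹¹ m.
At r₁: circular v_c1 = √(μ/r₁) = 43240 m/s; transfer-perihelion v_p = √[μ(2/r₁ − 1/a_t)] = 55650 m/s.
Δv₁ = v_p − v_c1 = 12410 m/s.
At r₂: circular v_c2 = √(μ/r₂) = 19700 m/s; transfer-aphelion v_a = √[μ(2/r₂ − 1/a_t)] = 11550 m/s.
Δv₂ = v_c2 − v_a = 8150 m/s.
Total Δv = Δv₁ + Δv₂ = 20560 m/s = 20.56 km/s.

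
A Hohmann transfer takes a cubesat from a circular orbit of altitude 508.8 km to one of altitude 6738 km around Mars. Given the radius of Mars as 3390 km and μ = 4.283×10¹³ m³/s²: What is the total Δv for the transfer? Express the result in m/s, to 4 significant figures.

Δv_total ≈ 1192 m/s

r₁ = 3390 + 508.8 = 3898.8 km = 3.8988×10⁶ m.
r₂ = 3390 + 6738 = 10128 km = 1.0128×10⁷ m.
Transfer ellipse a_t = (r₁ + r₂)/2 = 7.013×10⁶ m.
At r₁: circular v_c1 = √(μ/r₁) = 3314 m/s; transfer-periapsis v_p = √[μ(2/r₁ − 1/a_t)] = 3983 m/s.
Δv₁ = v_p − v_c1 = 668.5 m/s.
At r₂: circular v_c2 = √(μ/r₂) = 2056 m/s; transfer-apoapsis v_a = √[μ(2/r₂ − 1/a_t)] = 1533 m/s.
Δv₂ = v_c2 − v_a = 523.2 m/s.
Total Δv = Δv₁ + Δv₂ = 1192 m/s.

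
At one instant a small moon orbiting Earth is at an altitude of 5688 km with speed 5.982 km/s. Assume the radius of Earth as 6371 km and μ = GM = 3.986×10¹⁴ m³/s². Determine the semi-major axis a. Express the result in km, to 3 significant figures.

a ≈ 13100 km

r = 6371 + 5688 = 12059 km = 1.206×10⁷ m.
Specific orbital energy ε = v²/2 − μ/r = (5982)²/2 − 3.986×10¹⁴/1.206×10⁷ = -1.516×10⁷ J/kg.
Since ε = −μ/(2a), a = −μ/(2ε) = 1.314×10⁷ m = 13145 km.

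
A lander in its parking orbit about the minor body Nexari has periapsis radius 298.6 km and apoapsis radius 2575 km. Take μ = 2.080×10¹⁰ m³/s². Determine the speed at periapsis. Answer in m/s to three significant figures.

Semi-major axis a = (r_p + r_a)/2 = 1436.8 km = 1.437×10⁶ m.
Vis-viva: v² = μ(2/r − 1/a) = 2.080×10¹⁰ × (6.698×10⁻⁶ − 6.960×10⁻⁷) = 1.248×10⁵ m²/s².
v = 353.3 m/s.

v ≈ 353 m/s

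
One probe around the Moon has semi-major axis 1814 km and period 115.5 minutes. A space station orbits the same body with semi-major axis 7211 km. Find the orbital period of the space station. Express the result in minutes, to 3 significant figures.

T₂ ≈ 915 minutes

Kepler's third law: T² ∝ a³, so T₂ = T₁ (a₂/a₁)^(3/2).
a₂/a₁ = 3.975, (a₂/a₁)^(3/2) = 7.926.
T₂ = 115.5 × 7.926 = 915.4 minutes.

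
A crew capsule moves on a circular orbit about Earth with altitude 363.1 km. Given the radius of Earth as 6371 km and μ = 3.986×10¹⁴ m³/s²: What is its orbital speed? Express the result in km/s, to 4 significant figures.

r = 6371 + 363.1 = 6734.1 km = 6.7341×10⁶ m.
For a circular orbit v = √(μ/r) = √(3.986×10¹⁴ / 6.734×10⁶) = √(5.919×10⁷) = 7694 m/s.
That is 7.694 km/s.

v ≈ 7.694 km/s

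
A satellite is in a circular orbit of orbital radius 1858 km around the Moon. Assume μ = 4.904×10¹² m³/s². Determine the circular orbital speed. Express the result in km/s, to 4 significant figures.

r = 1858 km = 1.858×10⁶ m.
For a circular orbit v = √(μ/r) = √(4.904×10¹² / 1.858×10⁶) = √(2.639×10⁶) = 1625 m/s.
That is 1.625 km/s.

v ≈ 1.625 km/s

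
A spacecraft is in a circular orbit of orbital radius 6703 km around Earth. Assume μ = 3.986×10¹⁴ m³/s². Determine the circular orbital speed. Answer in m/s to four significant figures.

v ≈ 7711 m/s

r = 6703 km = 6.703×10⁶ m.
For a circular orbit v = √(μ/r) = √(3.986×10¹⁴ / 6.703×10⁶) = √(5.947×10⁷) = 7711 m/s.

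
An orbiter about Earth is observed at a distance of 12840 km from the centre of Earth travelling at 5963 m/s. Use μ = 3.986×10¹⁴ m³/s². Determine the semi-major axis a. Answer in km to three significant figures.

a ≈ 15000 km

r = 1.284×10⁷ m.
Specific orbital energy ε = v²/2 − μ/r = (5963)²/2 − 3.986×10¹⁴/1.284×10⁷ = -1.326×10⁷ J/kg.
Since ε = −μ/(2a), a = −μ/(2ε) = 1.502×10⁷ m = 15025 km.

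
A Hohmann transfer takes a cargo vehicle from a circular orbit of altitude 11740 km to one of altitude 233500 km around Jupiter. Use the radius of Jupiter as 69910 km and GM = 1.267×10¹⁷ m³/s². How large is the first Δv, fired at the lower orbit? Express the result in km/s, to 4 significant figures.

Δv ≈ 10.06 km/s

r₁ = 69910 + 11740 = 81650 km = 8.1650×10⁷ m.
r₂ = 69910 + 233500 = 303410 km = 3.0341×10⁸ m.
Transfer ellipse a_t = (r₁ + r₂)/2 = 1.925×10⁸ m.
At r₁: circular v_c1 = √(μ/r₁) = 39390 m/s; transfer-perijove v_p = √[μ(2/r₁ − 1/a_t)] = 49450 m/s.
Δv₁ = v_p − v_c1 = 10060 m/s.
= 10.06 km/s.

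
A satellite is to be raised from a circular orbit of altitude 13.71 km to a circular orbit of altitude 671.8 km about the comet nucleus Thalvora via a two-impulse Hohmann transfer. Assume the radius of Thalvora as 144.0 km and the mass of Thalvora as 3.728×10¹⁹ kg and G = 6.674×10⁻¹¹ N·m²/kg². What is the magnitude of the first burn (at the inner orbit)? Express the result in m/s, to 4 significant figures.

Δv ≈ 37.00 m/s

μ = GM = 6.674×10⁻¹¹ × 3.728×10¹⁹ = 2.488×10⁹ m³/s².
r₁ = 144.0 + 13.71 = 157.71 km = 1.5771×10⁵ m.
r₂ = 144.0 + 671.8 = 815.80 km = 8.1580×10⁵ m.
Transfer ellipse a_t = (r₁ + r₂)/2 = 4.868×10⁵ m.
At r₁: circular v_c1 = √(μ/r₁) = 125.6 m/s; transfer-periapsis v_p = √[μ(2/r₁ − 1/a_t)] = 162.6 m/s.
Δv₁ = v_p − v_c1 = 37.00 m/s.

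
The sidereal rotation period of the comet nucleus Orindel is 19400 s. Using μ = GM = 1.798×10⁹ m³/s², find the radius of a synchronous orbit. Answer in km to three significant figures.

A synchronous orbit has period T, so by Kepler's third law a = (μT²/4π²)^(1/3).
μT²/4π² = 1.798×10⁹ × (1.940×10⁴)² / 39.48 = 1.714×10¹⁶ m³.
a = 2.578×10⁵ m = 257.84 km.

r_sync ≈ 258 km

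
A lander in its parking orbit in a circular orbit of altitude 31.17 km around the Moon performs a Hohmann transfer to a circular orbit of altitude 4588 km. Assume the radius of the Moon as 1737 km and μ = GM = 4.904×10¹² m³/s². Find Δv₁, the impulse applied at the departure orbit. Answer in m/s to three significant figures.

Δv ≈ 417 m/s

r₁ = 1737 + 31.17 = 1768.2 km = 1.7682×10⁶ m.
r₂ = 1737 + 4588 = 6325.0 km = 6.3250×10⁶ m.
Transfer ellipse a_t = (r₁ + r₂)/2 = 4.047×10⁶ m.
At r₁: circular v_c1 = √(μ/r₁) = 1665 m/s; transfer-perilune v_p = √[μ(2/r₁ − 1/a_t)] = 2082 m/s.
Δv₁ = v_p − v_c1 = 416.7 m/s.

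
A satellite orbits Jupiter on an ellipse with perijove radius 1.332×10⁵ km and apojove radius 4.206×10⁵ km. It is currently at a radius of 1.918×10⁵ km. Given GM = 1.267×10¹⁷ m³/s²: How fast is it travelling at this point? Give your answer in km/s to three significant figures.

v ≈ 29.4 km/s

Semi-major axis a = (r_p + r_a)/2 = 2.7690×10⁵ km = 2.769×10⁸ m.
Vis-viva: v² = μ(2/r − 1/a) = 1.267×10¹⁷ × (1.043×10⁻⁸ − 3.611×10⁻⁹) = 8.636×10⁸ m²/s².
v = 29390 m/s = 29.39 km/s.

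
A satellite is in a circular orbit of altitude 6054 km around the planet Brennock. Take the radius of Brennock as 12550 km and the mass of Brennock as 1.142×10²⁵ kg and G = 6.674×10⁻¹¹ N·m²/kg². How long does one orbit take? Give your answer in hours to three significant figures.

μ = GM = 6.674×10⁻¹¹ × 1.142×10²⁵ = 7.622×10¹⁴ m³/s².
r = 12550 + 6054 = 18604 km = 1.8604×10⁷ m.
Kepler's third law: T = 2π√(r³/μ) = 2π√((1.860×10⁷)³ / 7.622×10¹⁴).
r³/μ = 8.448×10⁶ s², so T = 2π × 2.907×10³ = 1.826×10⁴ s.
Converting: 1.826×10⁴ s ÷ 3600 = 5.073 hours.

T ≈ 5.07 hours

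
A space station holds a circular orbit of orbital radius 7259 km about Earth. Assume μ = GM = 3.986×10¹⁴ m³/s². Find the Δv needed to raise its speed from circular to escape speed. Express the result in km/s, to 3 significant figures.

Δv ≈ 3.07 km/s

r = 7259 km = 7.259×10⁶ m.
Circular speed v_c = √(μ/r) = 7410 m/s.
Escape speed v_esc = √(2μ/r) = √2 × v_c = 10480 m/s.
Δv = v_esc − v_c = 3069 m/s = 3.069 km/s.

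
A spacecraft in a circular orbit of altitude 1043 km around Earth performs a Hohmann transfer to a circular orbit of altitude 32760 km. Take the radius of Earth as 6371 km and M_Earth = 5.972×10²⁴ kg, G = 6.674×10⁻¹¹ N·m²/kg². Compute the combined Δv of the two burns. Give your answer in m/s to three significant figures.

μ = GM = 6.674×10⁻¹¹ × 5.972×10²⁴ = 3.986×10¹⁴ m³/s².
r₁ = 6371 + 1043 = 7414.0 km = 7.4140×10⁶ m.
r₂ = 6371 + 32760 = 39131 km = 3.9131×10⁷ m.
Transfer ellipse a_t = (r₁ + r₂)/2 = 2.327×10⁷ m.
At r₁: circular v_c1 = √(μ/r₁) = 7332 m/s; transfer-perigee v_p = √[μ(2/r₁ − 1/a_t)] = 9507 m/s.
Δv₁ = v_p − v_c1 = 2175 m/s.
At r₂: circular v_c2 = √(μ/r₂) = 3191 m/s; transfer-apogee v_a = √[μ(2/r₂ − 1/a_t)] = 1801 m/s.
Δv₂ = v_c2 − v_a = 1390 m/s.
Total Δv = Δv₁ + Δv₂ = 3566 m/s.

Δv_total ≈ 3570 m/s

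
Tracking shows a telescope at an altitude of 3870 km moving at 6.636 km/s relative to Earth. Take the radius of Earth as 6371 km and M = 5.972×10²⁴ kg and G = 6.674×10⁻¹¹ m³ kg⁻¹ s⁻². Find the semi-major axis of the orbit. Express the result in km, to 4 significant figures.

a ≈ 11790 km

μ = GM = 6.674×10⁻¹¹ × 5.972×10²⁴ = 3.986×10¹⁴ m³/s².
r = 6371 + 3870 = 10241 km = 1.024×10⁷ m.
Specific orbital energy ε = v²/2 − μ/r = (6636)²/2 − 3.986×10¹⁴/1.024×10⁷ = -1.690×10⁷ J/kg.
Since ε = −μ/(2a), a = −μ/(2ε) = 1.179×10⁷ m = 11791 km.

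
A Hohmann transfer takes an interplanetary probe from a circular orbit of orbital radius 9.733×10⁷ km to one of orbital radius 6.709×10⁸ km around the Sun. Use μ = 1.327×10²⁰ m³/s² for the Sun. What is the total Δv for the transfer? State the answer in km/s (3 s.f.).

r₁ = 9.733×10⁷ km = 9.733×10¹⁰ m.
r₂ = 6.709×10⁸ km = 6.709×10¹¹ m.
Transfer ellipse a_t = (r₁ + r₂)/2 = 3.841×10¹¹ m.
At r₁: circular v_c1 = √(μ/r₁) = 36920 m/s; transfer-perihelion v_p = √[μ(2/r₁ − 1/a_t)] = 48800 m/s.
Δv₁ = v_p − v_c1 = 11870 m/s.
At r₂: circular v_c2 = √(μ/r₂) = 14060 m/s; transfer-aphelion v_a = √[μ(2/r₂ − 1/a_t)] = 7079 m/s.
Δv₂ = v_c2 − v_a = 6984 m/s.
Total Δv = Δv₁ + Δv₂ = 18860 m/s = 18.86 km/s.

Δv_total ≈ 18.9 km/s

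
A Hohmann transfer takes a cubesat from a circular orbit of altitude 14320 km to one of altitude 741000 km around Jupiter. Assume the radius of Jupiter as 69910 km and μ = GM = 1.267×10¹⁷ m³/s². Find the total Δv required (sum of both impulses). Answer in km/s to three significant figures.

Δv_total ≈ 20.5 km/s

r₁ = 69910 + 14320 = 84230 km = 8.4230×10⁷ m.
r₂ = 69910 + 741000 = 810910 km = 8.1091×10⁸ m.
Transfer ellipse a_t = (r₁ + r₂)/2 = 4.476×10⁸ m.
At r₁: circular v_c1 = √(μ/r₁) = 38780 m/s; transfer-perijove v_p = √[μ(2/r₁ − 1/a_t)] = 52200 m/s.
Δv₁ = v_p − v_c1 = 13420 m/s.
At r₂: circular v_c2 = √(μ/r₂) = 12500 m/s; transfer-apojove v_a = √[μ(2/r₂ − 1/a_t)] = 5423 m/s.
Δv₂ = v_c2 − v_a = 7077 m/s.
Total Δv = Δv₁ + Δv₂ = 20500 m/s = 20.50 km/s.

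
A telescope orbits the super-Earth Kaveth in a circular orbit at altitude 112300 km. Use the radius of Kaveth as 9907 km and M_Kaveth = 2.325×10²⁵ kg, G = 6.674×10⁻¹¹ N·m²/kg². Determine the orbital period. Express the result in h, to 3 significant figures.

T ≈ 59.9 h

μ = GM = 6.674×10⁻¹¹ × 2.325×10²⁵ = 1.552×10¹⁵ m³/s².
r = 9907 + 112300 = 122210 km = 1.2221×10⁸ m.
Kepler's third law: T = 2π√(r³/μ) = 2π√((1.222×10⁸)³ / 1.552×10¹⁵).
r³/μ = 1.176×10⁹ s², so T = 2π × 3.430×10⁴ = 2.155×10⁵ s.
Converting: 2.155×10⁵ s ÷ 3600 = 59.86 h.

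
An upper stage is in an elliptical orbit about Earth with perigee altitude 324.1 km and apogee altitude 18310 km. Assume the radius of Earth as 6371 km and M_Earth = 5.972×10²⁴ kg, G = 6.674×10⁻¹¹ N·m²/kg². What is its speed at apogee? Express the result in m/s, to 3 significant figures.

μ = GM = 6.674×10⁻¹¹ × 5.972×10²⁴ = 3.986×10¹⁴ m³/s².
r_p = 6371 + 324.1 = 6695.1 km = 6.6951×10⁶ m.
r_a = 6371 + 18310 = 24681 km = 2.4681×10⁷ m.
Semi-major axis a = (r_p + r_a)/2 = 15688 km = 1.569×10⁷ m.
Vis-viva: v² = μ(2/r − 1/a) = 3.986×10¹⁴ × (8.103×10⁻⁸ − 6.374×10⁻⁸) = 6.892×10⁶ m²/s².
v = 2625 m/s.

v ≈ 2630 m/s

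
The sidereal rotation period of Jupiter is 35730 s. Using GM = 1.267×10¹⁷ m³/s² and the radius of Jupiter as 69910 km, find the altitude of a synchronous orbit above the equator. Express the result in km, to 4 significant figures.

A synchronous orbit has period T, so by Kepler's third law a = (μT²/4π²)^(1/3).
μT²/4π² = 1.267×10¹⁷ × (3.573×10⁴)² / 39.48 = 4.097×10²⁴ m³.
a = 1.600×10⁸ m = 1.6002×10⁵ km.
Altitude h = a − R = 1.6002×10⁵ − 69910 = 90105 km.

h_sync ≈ 90110 km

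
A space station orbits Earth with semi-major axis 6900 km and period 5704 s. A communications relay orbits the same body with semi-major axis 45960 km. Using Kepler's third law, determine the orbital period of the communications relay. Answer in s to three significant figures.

Kepler's third law: T² ∝ a³, so T₂ = T₁ (a₂/a₁)^(3/2).
a₂/a₁ = 6.661, (a₂/a₁)^(3/2) = 17.19.
T₂ = 5704 × 17.19 = 98060 s.

T₂ ≈ 98100 s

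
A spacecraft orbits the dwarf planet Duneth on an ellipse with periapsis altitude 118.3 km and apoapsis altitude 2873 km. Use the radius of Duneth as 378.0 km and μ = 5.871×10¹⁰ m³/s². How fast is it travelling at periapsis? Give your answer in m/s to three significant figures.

r_p = 378.0 + 118.3 = 496.30 km = 4.9630×10⁵ m.
r_a = 378.0 + 2873 = 3251.0 km = 3.2510×10⁶ m.
Semi-major axis a = (r_p + r_a)/2 = 1873.7 km = 1.874×10⁶ m.
Vis-viva: v² = μ(2/r − 1/a) = 5.871×10¹⁰ × (4.030×10⁻⁶ − 5.337×10⁻⁷) = 2.053×10⁵ m²/s².
v = 453.1 m/s.

v ≈ 453 m/s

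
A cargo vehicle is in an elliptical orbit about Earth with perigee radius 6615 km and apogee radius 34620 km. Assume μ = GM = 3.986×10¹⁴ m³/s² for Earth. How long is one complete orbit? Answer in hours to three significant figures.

T ≈ 8.18 hours

Semi-major axis a = (r_p + r_a)/2 = (6615.0 + 34620)/2 = 20618 km = 2.062×10⁷ m.
By Kepler's third law T = 2π√(a³/μ) = 2π × 4.689×10³ = 2.946×10⁴ s.
= 8.184 hours.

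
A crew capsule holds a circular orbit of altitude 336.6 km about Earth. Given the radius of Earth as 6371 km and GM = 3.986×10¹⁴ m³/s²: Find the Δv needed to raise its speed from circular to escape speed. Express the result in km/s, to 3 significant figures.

r = 6371 + 336.6 = 6707.6 km = 6.7076×10⁶ m.
Circular speed v_c = √(μ/r) = 7709 m/s.
Escape speed v_esc = √(2μ/r) = √2 × v_c = 10900 m/s.
Δv = v_esc − v_c = 3193 m/s = 3.193 km/s.

Δv ≈ 3.19 km/s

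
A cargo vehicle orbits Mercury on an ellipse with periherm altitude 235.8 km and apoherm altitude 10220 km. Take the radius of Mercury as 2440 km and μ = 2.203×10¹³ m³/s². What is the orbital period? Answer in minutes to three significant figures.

T ≈ 474 minutes

r_p = 2440 + 235.8 = 2675.8 km = 2.6758×10⁶ m.
r_a = 2440 + 10220 = 12660 km = 1.2660×10⁷ m.
Semi-major axis a = (r_p + r_a)/2 = (2675.8 + 12660)/2 = 7667.9 km = 7.668×10⁶ m.
By Kepler's third law T = 2π√(a³/μ) = 2π × 4.524×10³ = 2.842×10⁴ s.
= 473.7 minutes.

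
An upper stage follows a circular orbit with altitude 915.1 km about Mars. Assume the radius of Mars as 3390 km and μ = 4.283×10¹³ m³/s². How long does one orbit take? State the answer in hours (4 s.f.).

T ≈ 2.382 hours

r = 3390 + 915.1 = 4305.1 km = 4.3051×10⁶ m.
Kepler's third law: T = 2π√(r³/μ) = 2π√((4.305×10⁶)³ / 4.283×10¹³).
r³/μ = 1.863×10⁶ s², so T = 2π × 1.365×10³ = 8.576×10³ s.
Converting: 8.576×10³ s ÷ 3600 = 2.382 hours.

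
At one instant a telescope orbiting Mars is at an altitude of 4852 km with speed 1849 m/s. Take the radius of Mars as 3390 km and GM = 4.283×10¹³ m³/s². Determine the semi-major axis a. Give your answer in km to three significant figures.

r = 3390 + 4852 = 8242.0 km = 8.242×10⁶ m.
Specific orbital energy ε = v²/2 − μ/r = (1849)²/2 − 4.283×10¹³/8.242×10⁶ = -3.487×10⁶ J/kg.
Since ε = −μ/(2a), a = −μ/(2ε) = 6.141×10⁶ m = 6141.1 km.

a ≈ 6140 km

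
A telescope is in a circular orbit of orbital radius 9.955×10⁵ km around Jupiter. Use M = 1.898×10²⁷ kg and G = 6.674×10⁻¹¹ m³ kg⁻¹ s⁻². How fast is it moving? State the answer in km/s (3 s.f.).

v ≈ 11.3 km/s

μ = GM = 6.674×10⁻¹¹ × 1.898×10²⁷ = 1.267×10¹⁷ m³/s².
r = 9.955×10⁵ km = 9.955×10⁸ m.
For a circular orbit v = √(μ/r) = √(1.267×10¹⁷ / 9.955×10⁸) = √(1.272×10⁸) = 11280 m/s.
That is 11.28 km/s.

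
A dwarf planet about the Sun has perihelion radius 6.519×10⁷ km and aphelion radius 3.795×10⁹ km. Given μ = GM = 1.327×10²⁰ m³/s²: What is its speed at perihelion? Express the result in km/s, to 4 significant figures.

v ≈ 63.26 km/s

Semi-major axis a = (r_p + r_a)/2 = 1.9301×10⁹ km = 1.930×10¹² m.
Vis-viva: v² = μ(2/r − 1/a) = 1.327×10²⁰ × (3.068×10⁻¹¹ − 5.181×10⁻¹³) = 4.002×10⁹ m²/s².
v = 63260 m/s = 63.26 km/s.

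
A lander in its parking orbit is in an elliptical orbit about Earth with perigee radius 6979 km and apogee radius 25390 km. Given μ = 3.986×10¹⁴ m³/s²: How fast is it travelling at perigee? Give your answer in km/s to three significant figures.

v ≈ 9.47 km/s

Semi-major axis a = (r_p + r_a)/2 = 16184 km = 1.618×10⁷ m.
Vis-viva: v² = μ(2/r − 1/a) = 3.986×10¹⁴ × (2.866×10⁻⁷ − 6.179×10⁻⁸) = 8.960×10⁷ m²/s².
v = 9466 m/s = 9.466 km/s.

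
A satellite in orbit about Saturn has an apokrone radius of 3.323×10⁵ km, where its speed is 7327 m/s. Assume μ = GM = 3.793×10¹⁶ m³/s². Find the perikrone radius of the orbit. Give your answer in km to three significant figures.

r_a = 3.323×10⁸ m.
Specific energy ε = v²/2 − μ/r = -8.730×10⁷ J/kg, so a = −μ/(2ε) = 2.172×10⁸ m.
The apsides satisfy r_p + r_a = 2a, so the perikrone radius is 2a − r_a = 1.022×10⁸ m = 1.0217×10⁵ km.

perikrone radius ≈ 1.02×10⁵ km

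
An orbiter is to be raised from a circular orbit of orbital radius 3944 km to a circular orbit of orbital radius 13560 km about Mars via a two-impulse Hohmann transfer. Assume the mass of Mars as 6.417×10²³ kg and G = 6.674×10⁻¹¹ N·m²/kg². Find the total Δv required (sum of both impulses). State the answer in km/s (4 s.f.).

Δv_total ≈ 1.391 km/s

μ = GM = 6.674×10⁻¹¹ × 6.417×10²³ = 4.283×10¹³ m³/s².
r₁ = 3944 km = 3.944×10⁶ m.
r₂ = 13560 km = 1.356×10⁷ m.
Transfer ellipse a_t = (r₁ + r₂)/2 = 8.752×10⁶ m.
At r₁: circular v_c1 = √(μ/r₁) = 3295 m/s; transfer-periapsis v_p = √[μ(2/r₁ − 1/a_t)] = 4102 m/s.
Δv₁ = v_p − v_c1 = 806.5 m/s.
At r₂: circular v_c2 = √(μ/r₂) = 1777 m/s; transfer-apoapsis v_a = √[μ(2/r₂ − 1/a_t)] = 1193 m/s.
Δv₂ = v_c2 − v_a = 584.2 m/s.
Total Δv = Δv₁ + Δv₂ = 1391 m/s = 1.391 km/s.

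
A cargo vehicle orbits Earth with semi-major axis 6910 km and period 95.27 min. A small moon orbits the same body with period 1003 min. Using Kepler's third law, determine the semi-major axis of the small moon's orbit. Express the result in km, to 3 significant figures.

a₂ ≈ 33200 km

Kepler's third law: a³ ∝ T², so a₂ = a₁ (T₂/T₁)^(2/3).
T₂/T₁ = 10.53, (T₂/T₁)^(2/3) = 4.804.
a₂ = 6910 × 4.804 = 33190 km.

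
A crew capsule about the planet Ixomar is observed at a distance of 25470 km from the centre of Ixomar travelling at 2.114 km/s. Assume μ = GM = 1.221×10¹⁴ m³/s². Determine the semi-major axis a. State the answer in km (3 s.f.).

a ≈ 23900 km

r = 2.547×10⁷ m.
Vis-viva rearranged: 1/a = 2/r − v²/μ = 7.852×10⁻⁸ − 3.660×10⁻⁸ = 4.192×10⁻⁸ m⁻¹.
a = 2.385×10⁷ m = 23853 km.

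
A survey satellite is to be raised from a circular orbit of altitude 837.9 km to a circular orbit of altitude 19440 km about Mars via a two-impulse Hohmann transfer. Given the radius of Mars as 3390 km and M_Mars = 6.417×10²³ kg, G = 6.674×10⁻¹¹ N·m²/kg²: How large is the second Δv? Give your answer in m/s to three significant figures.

μ = GM = 6.674×10⁻¹¹ × 6.417×10²³ = 4.283×10¹³ m³/s².
r₁ = 3390 + 837.9 = 4227.9 km = 4.2279×10⁶ m.
r₂ = 3390 + 19440 = 22830 km = 2.2830×10⁷ m.
Transfer ellipse a_t = (r₁ + r₂)/2 = 1.353×10⁷ m.
At r₁: circular v_c1 = √(μ/r₁) = 3183 m/s; transfer-periapsis v_p = √[μ(2/r₁ − 1/a_t)] = 4134 m/s.
At r₂: circular v_c2 = √(μ/r₂) = 1370 m/s; transfer-apoapsis v_a = √[μ(2/r₂ − 1/a_t)] = 765.7 m/s.
Δv₂ = v_c2 − v_a = 604.0 m/s.

Δv ≈ 604 m/s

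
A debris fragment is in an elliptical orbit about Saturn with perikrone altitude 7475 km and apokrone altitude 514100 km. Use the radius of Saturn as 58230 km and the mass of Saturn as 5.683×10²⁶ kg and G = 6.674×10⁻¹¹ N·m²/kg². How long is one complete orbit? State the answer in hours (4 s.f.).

T ≈ 51.06 hours

μ = GM = 6.674×10⁻¹¹ × 5.683×10²⁶ = 3.793×10¹⁶ m³/s².
r_p = 58230 + 7475 = 65705 km = 6.5705×10⁷ m.
r_a = 58230 + 514100 = 572330 km = 5.7233×10⁸ m.
Semi-major axis a = (r_p + r_a)/2 = (65705 + 5.7233×10⁵)/2 = 3.1902×10⁵ km = 3.190×10⁸ m.
By Kepler's third law T = 2π√(a³/μ) = 2π × 2.926×10⁴ = 1.838×10⁵ s.
= 51.06 hours.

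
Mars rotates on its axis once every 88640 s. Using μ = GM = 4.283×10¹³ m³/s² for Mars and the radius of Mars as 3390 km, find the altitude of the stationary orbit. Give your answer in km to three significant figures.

h_sync ≈ 17000 km

A synchronous orbit has period T, so by Kepler's third law a = (μT²/4π²)^(1/3).
μT²/4π² = 4.283×10¹³ × (8.864×10⁴)² / 39.48 = 8.524×10²¹ m³.
a = 2.043×10⁷ m = 20428 km.
Altitude h = a − R = 20428 − 3390 = 17038 km.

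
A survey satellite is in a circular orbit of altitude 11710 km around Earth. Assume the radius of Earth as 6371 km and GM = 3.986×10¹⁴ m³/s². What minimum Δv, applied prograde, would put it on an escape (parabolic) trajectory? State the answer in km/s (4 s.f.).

Δv ≈ 1.945 km/s

r = 6371 + 11710 = 18081 km = 1.8081×10⁷ m.
Circular speed v_c = √(μ/r) = 4695 m/s.
Escape speed v_esc = √(2μ/r) = √2 × v_c = 6640 m/s.
Δv = v_esc − v_c = 1945 m/s = 1.945 km/s.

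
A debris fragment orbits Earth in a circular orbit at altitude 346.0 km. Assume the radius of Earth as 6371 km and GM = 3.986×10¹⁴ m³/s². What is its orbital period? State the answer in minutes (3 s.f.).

T ≈ 91.3 minutes

r = 6371 + 346.0 = 6717.0 km = 6.7170×10⁶ m.
Kepler's third law: T = 2π√(r³/μ) = 2π√((6.717×10⁶)³ / 3.986×10¹⁴).
r³/μ = 7.603×10⁵ s², so T = 2π × 8.720×10² = 5.479×10³ s.
Converting: 5.479×10³ s ÷ 60.00 = 91.31 minutes.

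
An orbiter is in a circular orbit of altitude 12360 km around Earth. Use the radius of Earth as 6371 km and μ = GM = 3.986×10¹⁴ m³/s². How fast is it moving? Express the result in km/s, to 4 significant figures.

v ≈ 4.613 km/s

r = 6371 + 12360 = 18731 km = 1.8731×10⁷ m.
For a circular orbit v = √(μ/r) = √(3.986×10¹⁴ / 1.873×10⁷) = √(2.128×10⁷) = 4613 m/s.
That is 4.613 km/s.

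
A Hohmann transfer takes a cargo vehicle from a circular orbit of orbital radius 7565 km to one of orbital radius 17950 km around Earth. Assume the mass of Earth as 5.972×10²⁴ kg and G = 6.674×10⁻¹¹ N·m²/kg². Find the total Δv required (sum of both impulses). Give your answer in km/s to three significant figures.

Δv_total ≈ 2.43 km/s

μ = GM = 6.674×10⁻¹¹ × 5.972×10²⁴ = 3.986×10¹⁴ m³/s².
r₁ = 7565 km = 7.565×10⁶ m.
r₂ = 17950 km = 1.795×10⁷ m.
Transfer ellipse a_t = (r₁ + r₂)/2 = 1.276×10⁷ m.
At r₁: circular v_c1 = √(μ/r₁) = 7259 m/s; transfer-perigee v_p = √[μ(2/r₁ − 1/a_t)] = 8610 m/s.
Δv₁ = v_p − v_c1 = 1351 m/s.
At r₂: circular v_c2 = √(μ/r₂) = 4712 m/s; transfer-apogee v_a = √[μ(2/r₂ − 1/a_t)] = 3629 m/s.
Δv₂ = v_c2 − v_a = 1084 m/s.
Total Δv = Δv₁ + Δv₂ = 2435 m/s = 2.435 km/s.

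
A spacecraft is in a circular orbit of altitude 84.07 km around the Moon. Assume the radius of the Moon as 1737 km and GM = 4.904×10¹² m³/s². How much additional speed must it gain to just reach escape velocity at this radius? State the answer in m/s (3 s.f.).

Δv ≈ 680 m/s

r = 1737 + 84.07 = 1821.1 km = 1.8211×10⁶ m.
Circular speed v_c = √(μ/r) = 1641 m/s.
Escape speed v_esc = √(2μ/r) = √2 × v_c = 2321 m/s.
Δv = v_esc − v_c = 679.7 m/s.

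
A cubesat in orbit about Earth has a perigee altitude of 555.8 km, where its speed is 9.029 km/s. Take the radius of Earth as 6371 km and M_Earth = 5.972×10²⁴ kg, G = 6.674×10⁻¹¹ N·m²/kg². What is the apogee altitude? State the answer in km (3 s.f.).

apogee altitude ≈ 10500 km

μ = GM = 6.674×10⁻¹¹ × 5.972×10²⁴ = 3.986×10¹⁴ m³/s².
r_p = 6371 + 555.8 = 6926.8 km = 6.927×10⁶ m.
Specific energy ε = v²/2 − μ/r = -1.678×10⁷ J/kg, so a = −μ/(2ε) = 1.188×10⁷ m.
The apsides satisfy r_p + r_a = 2a, so the apogee radius is 2a − r_p = 1.683×10⁷ m = 16827 km.
Apogee altitude = 16827 − 6371 = 10456 km.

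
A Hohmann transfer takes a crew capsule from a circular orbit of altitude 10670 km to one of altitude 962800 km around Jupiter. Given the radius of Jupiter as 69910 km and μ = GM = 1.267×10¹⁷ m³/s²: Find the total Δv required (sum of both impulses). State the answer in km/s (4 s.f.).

Δv_total ≈ 21.22 km/s

r₁ = 69910 + 10670 = 80580 km = 8.0580×10⁷ m.
r₂ = 69910 + 962800 = 1032700 km = 1.0327×10⁹ m.
Transfer ellipse a_t = (r₁ + r₂)/2 = 5.566×10⁸ m.
At r₁: circular v_c1 = √(μ/r₁) = 39650 m/s; transfer-perijove v_p = √[μ(2/r₁ − 1/a_t)] = 54010 m/s.
Δv₁ = v_p − v_c1 = 14360 m/s.
At r₂: circular v_c2 = √(μ/r₂) = 11080 m/s; transfer-apojove v_a = √[μ(2/r₂ − 1/a_t)] = 4214 m/s.
Δv₂ = v_c2 − v_a = 6862 m/s.
Total Δv = Δv₁ + Δv₂ = 21220 m/s = 21.22 km/s.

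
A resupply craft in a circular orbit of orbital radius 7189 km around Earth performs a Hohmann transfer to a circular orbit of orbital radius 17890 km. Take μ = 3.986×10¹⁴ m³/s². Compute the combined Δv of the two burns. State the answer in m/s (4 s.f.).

Δv_total ≈ 2594 m/s

r₁ = 7189 km = 7.189×10⁶ m.
r₂ = 17890 km = 1.789×10⁷ m.
Transfer ellipse a_t = (r₁ + r₂)/2 = 1.254×10⁷ m.
At r₁: circular v_c1 = √(μ/r₁) = 7446 m/s; transfer-perigee v_p = √[μ(2/r₁ − 1/a_t)] = 8894 m/s.
Δv₁ = v_p − v_c1 = 1448 m/s.
At r₂: circular v_c2 = √(μ/r₂) = 4720 m/s; transfer-apogee v_a = √[μ(2/r₂ − 1/a_t)] = 3574 m/s.
Δv₂ = v_c2 − v_a = 1146 m/s.
Total Δv = Δv₁ + Δv₂ = 2594 m/s.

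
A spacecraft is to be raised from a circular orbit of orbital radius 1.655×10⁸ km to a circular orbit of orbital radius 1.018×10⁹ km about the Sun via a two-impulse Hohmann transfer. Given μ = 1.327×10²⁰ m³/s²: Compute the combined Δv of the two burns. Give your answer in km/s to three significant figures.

r₁ = 1.655×10⁸ km = 1.655×10¹¹ m.
r₂ = 1.018×10⁹ km = 1.018×10¹² m.
Transfer ellipse a_t = (r₁ + r₂)/2 = 5.918×10¹¹ m.
At r₁: circular v_c1 = √(μ/r₁) = 28320 m/s; transfer-perihelion v_p = √[μ(2/r₁ − 1/a_t)] = 37140 m/s.
Δv₁ = v_p − v_c1 = 8824 m/s.
At r₂: circular v_c2 = √(μ/r₂) = 11420 m/s; transfer-aphelion v_a = √[μ(2/r₂ − 1/a_t)] = 6038 m/s.
Δv₂ = v_c2 − v_a = 5379 m/s.
Total Δv = Δv₁ + Δv₂ = 14200 m/s = 14.20 km/s.

Δv_total ≈ 14.2 km/s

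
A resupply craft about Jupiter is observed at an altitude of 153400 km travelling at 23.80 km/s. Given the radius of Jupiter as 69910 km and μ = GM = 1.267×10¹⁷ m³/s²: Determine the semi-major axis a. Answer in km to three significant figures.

a ≈ 2.23×10⁵ km

r = 69910 + 153400 = 2.2331×10⁵ km = 2.233×10⁸ m.
Specific orbital energy ε = v²/2 − μ/r = (23800)²/2 − 1.267×10¹⁷/2.233×10⁸ = -2.842×10⁸ J/kg.
Since ε = −μ/(2a), a = −μ/(2ε) = 2.229×10⁸ m = 2.2294×10⁵ km.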